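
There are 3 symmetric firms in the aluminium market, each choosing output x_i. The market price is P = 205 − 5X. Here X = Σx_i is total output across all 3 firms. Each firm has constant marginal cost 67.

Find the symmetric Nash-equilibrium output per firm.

A representative firm's profit is π_i = x_i(205 − 5X) − 67x_i, with X = x_i + Σ_{j≠i} x_j.
First-order condition: 138 − 10x_i − 5Σ_{j≠i} x_j = 0.
With identical firms, set every x_j = x: then 138 − 10x − 10x = 0, i.e. x = 138/20 = 6.9.

6.9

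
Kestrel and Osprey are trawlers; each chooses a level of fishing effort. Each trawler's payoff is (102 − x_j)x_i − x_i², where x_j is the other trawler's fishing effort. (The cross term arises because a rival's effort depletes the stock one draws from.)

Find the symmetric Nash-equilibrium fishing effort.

Kestrel's payoff is (102 − x_O)x_K − x_K².
∂π/∂x_K = 102 − x_O − 2x_K = 0, so x_K = 51 − 0.5x_O.
The game is symmetric, so in equilibrium x_O = x_K: the reaction function gives 1.5x_K = 51, hence x_K = 34.

34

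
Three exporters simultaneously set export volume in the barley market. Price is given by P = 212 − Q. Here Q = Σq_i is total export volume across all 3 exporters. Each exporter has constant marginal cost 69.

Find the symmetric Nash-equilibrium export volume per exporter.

35.75

A representative exporter's profit is π_i = q_i(212 − Q) − 69q_i, with Q = q_i + Σ_{j≠i} q_j.
First-order condition: 143 − 2q_i − Σ_{j≠i} q_j = 0.
With identical exporters, set every q_j = q: then 143 − 2q − 2q = 0, i.e. q = 143/4 = 35.75.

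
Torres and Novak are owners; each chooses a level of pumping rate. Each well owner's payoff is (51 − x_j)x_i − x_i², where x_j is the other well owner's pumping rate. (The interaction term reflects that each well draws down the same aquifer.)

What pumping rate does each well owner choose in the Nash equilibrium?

17

Torres's payoff is (51 − x_N)x_T − x_T².
∂π/∂x_T = 51 − x_N − 2x_T = 0, so x_T = 25.5 − 0.5x_N.
The game is symmetric, so in equilibrium x_N = x_T: the reaction function gives 1.5x_T = 25.5, hence x_T = 17.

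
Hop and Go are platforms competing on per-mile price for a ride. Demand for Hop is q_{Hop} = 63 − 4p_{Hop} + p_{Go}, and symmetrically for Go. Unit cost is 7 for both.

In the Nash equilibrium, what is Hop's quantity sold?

24

Hop's profit: π = (p_{Hop} − 7)(63 − 4p_{Hop} + p_{Go}).
∂π/∂p_{Hop} = 91 − 8p_{Hop} + p_{Go} = 0 ⇒ p_{Hop} = 11.375 + 0.125p_{Go}.
By symmetry p_{Go} = p_{Hop}; substituting into the reaction function, 0.875p_{Hop} = 11.375 and p_{Hop} = 13.
q_{Hop} = 63 − 4·13 + 13 = 24.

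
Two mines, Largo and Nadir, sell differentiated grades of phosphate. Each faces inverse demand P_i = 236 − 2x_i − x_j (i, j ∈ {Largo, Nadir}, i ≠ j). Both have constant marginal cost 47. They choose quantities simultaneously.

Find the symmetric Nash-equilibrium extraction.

Mine Largo's profit: π = x_{Largo}(236 − 2x_{Largo} − x_{Nadir}) − 47x_{Largo}.
∂π/∂x_{Largo} = 189 − 4x_{Largo} − x_{Nadir} = 0 ⇒ x_{Largo} = 47.25 − 0.25x_{Nadir}.
The game is symmetric, so in equilibrium x_{Nadir} = x_{Largo}: the reaction function gives 1.25x_{Largo} = 47.25, hence x_{Largo} = 37.8.

37.8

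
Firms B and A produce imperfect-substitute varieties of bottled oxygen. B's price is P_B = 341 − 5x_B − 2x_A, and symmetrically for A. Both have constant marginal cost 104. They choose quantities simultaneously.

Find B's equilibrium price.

Firm B's profit: π = x_B(341 − 5x_B − 2x_A) − 104x_B.
∂π/∂x_B = 237 − 10x_B − 2x_A = 0 ⇒ x_B = 23.7 − 0.2x_A.
The game is symmetric, so in equilibrium x_A = x_B: the reaction function gives 1.2x_B = 23.7, hence x_B = 19.75.
P_B = 341 − 5·19.75 − 2·19.75 = 202.75.

202.75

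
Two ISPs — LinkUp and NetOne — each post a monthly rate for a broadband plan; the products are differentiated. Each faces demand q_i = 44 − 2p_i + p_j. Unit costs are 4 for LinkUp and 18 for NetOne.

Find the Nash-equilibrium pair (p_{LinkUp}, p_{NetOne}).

LinkUp's profit: π = (p_{LinkUp} − 4)(44 − 2p_{LinkUp} + p_{NetOne}).
∂π/∂p_{LinkUp} = 52 − 4p_{LinkUp} + p_{NetOne} = 0 ⇒ p_{LinkUp} = 13 + 0.25p_{NetOne}.
Similarly p_{NetOne} = 20 + 0.25p_{LinkUp}.
Plugging p_{NetOne} into LinkUp's best response: p_{LinkUp} = 13 + 0.25(20 + 0.25p_{LinkUp}) ⇒ 0.9375p_{LinkUp} = 18, so p_{LinkUp} = 19.2.
Then p_{NetOne} = 20 + 0.25·19.2 = 24.8.

19.2, 24.8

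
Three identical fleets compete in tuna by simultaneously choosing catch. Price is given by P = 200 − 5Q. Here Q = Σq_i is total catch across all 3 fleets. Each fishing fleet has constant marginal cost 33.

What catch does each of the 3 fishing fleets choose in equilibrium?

A representative fishing fleet's profit is π_i = q_i(200 − 5Q) − 33q_i, with Q = q_i + Σ_{j≠i} q_j.
First-order condition: 167 − 10q_i − 5Σ_{j≠i} q_j = 0.
Imposing symmetry (q_j = q for all j) turns Σ_{j≠i} q_j into 2q, so 167 = 20q and q = 8.35.

8.35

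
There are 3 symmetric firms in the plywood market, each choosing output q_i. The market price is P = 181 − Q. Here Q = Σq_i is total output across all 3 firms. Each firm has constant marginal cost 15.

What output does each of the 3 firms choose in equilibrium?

41.5

A representative firm's profit is π_i = q_i(181 − Q) − 15q_i, with Q = q_i + Σ_{j≠i} q_j.
First-order condition: 166 − 2q_i − Σ_{j≠i} q_j = 0.
Imposing symmetry (q_j = q for all j) turns Σ_{j≠i} q_j into 2q, so 166 = 4q and q = 41.5.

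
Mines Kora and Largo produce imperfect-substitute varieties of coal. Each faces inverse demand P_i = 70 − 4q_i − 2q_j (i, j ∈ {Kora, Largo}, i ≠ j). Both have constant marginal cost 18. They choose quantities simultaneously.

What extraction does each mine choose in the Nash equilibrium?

5.2

Mine Kora's profit: π = q_{Kora}(70 − 4q_{Kora} − 2q_{Largo}) − 18q_{Kora}.
∂π/∂q_{Kora} = 52 − 8q_{Kora} − 2q_{Largo} = 0 ⇒ q_{Kora} = 6.5 − 0.25q_{Largo}.
Setting q_{Kora} = q_{Largo} in the reaction function: q_{Kora} = 6.5 − 0.25q_{Kora}, so q_{Kora} = 6.5 / 1.25 = 5.2.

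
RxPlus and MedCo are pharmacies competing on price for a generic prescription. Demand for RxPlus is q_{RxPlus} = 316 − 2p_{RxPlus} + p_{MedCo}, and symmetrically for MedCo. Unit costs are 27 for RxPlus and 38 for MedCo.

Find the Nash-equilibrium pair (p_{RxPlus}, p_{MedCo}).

RxPlus's profit: π = (p_{RxPlus} − 27)(316 − 2p_{RxPlus} + p_{MedCo}).
∂π/∂p_{RxPlus} = 370 − 4p_{RxPlus} + p_{MedCo} = 0 ⇒ p_{RxPlus} = 92.5 + 0.25p_{MedCo}.
Similarly p_{MedCo} = 98 + 0.25p_{RxPlus}.
Plugging p_{MedCo} into RxPlus's best response: p_{RxPlus} = 92.5 + 0.25(98 + 0.25p_{RxPlus}) ⇒ 0.9375p_{RxPlus} = 117, so p_{RxPlus} = 124.8.
Then p_{MedCo} = 98 + 0.25·124.8 = 129.2.

124.8, 129.2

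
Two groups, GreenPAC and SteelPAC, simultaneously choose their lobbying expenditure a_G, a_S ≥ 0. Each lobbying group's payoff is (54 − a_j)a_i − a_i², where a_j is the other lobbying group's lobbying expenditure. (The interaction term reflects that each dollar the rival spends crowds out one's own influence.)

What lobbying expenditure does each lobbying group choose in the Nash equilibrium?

18

GreenPAC's payoff is (54 − a_S)a_G − a_G².
∂π/∂a_G = 54 − a_S − 2a_G = 0, so a_G = 27 − 0.5a_S.
Setting a_G = a_S in the reaction function: a_G = 27 − 0.5a_G, so a_G = 27 / 1.5 = 18.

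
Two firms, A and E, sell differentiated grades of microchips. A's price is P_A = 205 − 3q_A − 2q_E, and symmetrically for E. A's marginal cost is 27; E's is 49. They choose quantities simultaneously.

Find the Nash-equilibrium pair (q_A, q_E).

Firm A's profit: π = q_A(205 − 3q_A − 2q_E) − 27q_A.
∂π/∂q_A = 178 − 6q_A − 2q_E = 0 ⇒ q_A = 89/3 − (1/3)q_E.
Similarly q_E = 26 − (1/3)q_A.
Solving the two reaction functions simultaneously: (1 − (−1/3)(−1/3))q_A = 89/3 − (1/3)·26, so (8/9)q_A = 21 and q_A = 23.625.
Then q_E = 26 − (1/3)·23.625 = 18.125.

23.625, 18.125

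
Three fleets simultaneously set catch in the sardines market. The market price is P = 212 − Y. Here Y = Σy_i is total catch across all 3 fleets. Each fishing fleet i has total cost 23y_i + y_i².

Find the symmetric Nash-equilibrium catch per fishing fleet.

31.5

A representative fishing fleet's profit is π_i = y_i(212 − Y) − 23y_i − y_i², with Y = y_i + Σ_{j≠i} y_j.
First-order condition: 189 − 4y_i − Σ_{j≠i} y_j = 0.
Imposing symmetry (y_j = y for all j) turns Σ_{j≠i} y_j into 2y, so 189 = 6y and y = 31.5.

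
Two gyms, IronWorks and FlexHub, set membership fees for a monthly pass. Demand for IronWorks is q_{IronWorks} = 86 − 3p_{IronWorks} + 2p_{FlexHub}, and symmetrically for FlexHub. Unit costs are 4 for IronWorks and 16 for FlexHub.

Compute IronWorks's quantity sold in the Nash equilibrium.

68.25

IronWorks's profit: π = (p_{IronWorks} − 4)(86 − 3p_{IronWorks} + 2p_{FlexHub}).
∂π/∂p_{IronWorks} = 98 − 6p_{IronWorks} + 2p_{FlexHub} = 0 ⇒ p_{IronWorks} = 49/3 + (1/3)p_{FlexHub}.
Similarly p_{FlexHub} = 67/3 + (1/3)p_{IronWorks}.
Solving the two reaction functions simultaneously: (1 − (1/3)(1/3))p_{IronWorks} = 49/3 + (1/3)·(67/3), so (8/9)p_{IronWorks} = 214/9 and p_{IronWorks} = 26.75.
Then p_{FlexHub} = 67/3 + (1/3)·26.75 = 31.25.
q_{IronWorks} = 86 − 3·26.75 + 2·31.25 = 68.25.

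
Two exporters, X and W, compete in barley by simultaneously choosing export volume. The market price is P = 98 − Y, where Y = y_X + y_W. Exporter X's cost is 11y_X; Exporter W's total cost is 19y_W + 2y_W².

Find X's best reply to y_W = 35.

Exporter X's profit: π = y_X(98 − (y_X + y_W)) − 11y_X.
∂π/∂y_X = 87 − 2y_X − y_W = 0, so y_X = 43.5 − 0.5y_W.
At y_W = 35: y_X = 43.5 − 0.5·35 = 26.

26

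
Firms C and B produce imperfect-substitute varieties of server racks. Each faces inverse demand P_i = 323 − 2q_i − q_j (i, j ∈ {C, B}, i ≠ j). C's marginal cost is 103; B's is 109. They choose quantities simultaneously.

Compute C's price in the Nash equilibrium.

Firm C's profit: π = q_C(323 − 2q_C − q_B) − 103q_C.
∂π/∂q_C = 220 − 4q_C − q_B = 0 ⇒ q_C = 55 − 0.25q_B.
Similarly q_B = 53.5 − 0.25q_C.
Plugging q_B into C's best response: q_C = 55 − 0.25(53.5 − 0.25q_C) ⇒ 0.9375q_C = 41.625, so q_C = 44.4.
Then q_B = 53.5 − 0.25·44.4 = 42.4.
P_C = 323 − 2·44.4 − 42.4 = 191.8.

191.8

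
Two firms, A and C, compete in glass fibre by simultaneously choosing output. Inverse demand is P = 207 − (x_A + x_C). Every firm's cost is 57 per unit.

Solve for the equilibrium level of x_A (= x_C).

50

Firm A's profit: π = x_A(207 − (x_A + x_C)) − 57x_A.
∂π/∂x_A = 150 − 2x_A − x_C = 0, so x_A = 75 − 0.5x_C.
The game is symmetric, so in equilibrium x_C = x_A: the reaction function gives 1.5x_A = 75, hence x_A = 50.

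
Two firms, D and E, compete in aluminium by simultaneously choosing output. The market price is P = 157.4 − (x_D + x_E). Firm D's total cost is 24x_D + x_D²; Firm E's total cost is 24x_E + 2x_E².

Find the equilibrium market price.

Firm D's profit: π = x_D(157.4 − (x_D + x_E)) − 24x_D − x_D².
∂π/∂x_D = 133.4 − 4x_D − x_E = 0, so x_D = 33.35 − 0.25x_E.
For E: ∂π/∂x_E = 133.4 − 6x_E − x_D = 0 ⇒ x_E = 667/30 − (1/6)x_D.
Plugging x_E into D's best response: x_D = 33.35 − 0.25(667/30 − (1/6)x_D) ⇒ (23/24)x_D = 667/24, so x_D = 29.
Then x_E = 667/30 − (1/6)·29 = 17.4.
Equilibrium price: P = 157.4 − 46.4 = 111.

111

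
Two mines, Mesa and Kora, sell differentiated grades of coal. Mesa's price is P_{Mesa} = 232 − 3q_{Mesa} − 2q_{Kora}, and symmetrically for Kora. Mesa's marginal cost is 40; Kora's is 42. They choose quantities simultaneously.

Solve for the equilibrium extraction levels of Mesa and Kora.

24.125, 23.625

Mine Mesa's profit: π = q_{Mesa}(232 − 3q_{Mesa} − 2q_{Kora}) − 40q_{Mesa}.
∂π/∂q_{Mesa} = 192 − 6q_{Mesa} − 2q_{Kora} = 0 ⇒ q_{Mesa} = 32 − (1/3)q_{Kora}.
Similarly q_{Kora} = 95/3 − (1/3)q_{Mesa}.
Substituting the second reaction function into the first: q_{Mesa} = 32 − (1/3)(95/3 − (1/3)q_{Mesa}), which gives (8/9)q_{Mesa} = 193/9 ⇒ q_{Mesa} = 24.125.
Then q_{Kora} = 95/3 − (1/3)·24.125 = 23.625.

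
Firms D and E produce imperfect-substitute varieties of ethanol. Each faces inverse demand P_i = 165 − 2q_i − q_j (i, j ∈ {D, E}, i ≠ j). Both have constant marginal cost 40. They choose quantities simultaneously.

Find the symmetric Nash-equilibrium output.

25

Firm D's profit: π = q_D(165 − 2q_D − q_E) − 40q_D.
∂π/∂q_D = 125 − 4q_D − q_E = 0 ⇒ q_D = 31.25 − 0.25q_E.
By symmetry q_E = q_D; substituting into the reaction function, 1.25q_D = 31.25 and q_D = 25.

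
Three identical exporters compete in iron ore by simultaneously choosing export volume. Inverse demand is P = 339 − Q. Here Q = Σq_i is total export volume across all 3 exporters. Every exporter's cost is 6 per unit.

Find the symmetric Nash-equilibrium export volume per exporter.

A representative exporter's profit is π_i = q_i(339 − Q) − 6q_i, with Q = q_i + Σ_{j≠i} q_j.
First-order condition: 333 − 2q_i − Σ_{j≠i} q_j = 0.
In a symmetric equilibrium every exporter chooses the same q, so Σ_{j≠i} q_j = 2q. The condition becomes 333 − 4q = 0, giving q = 333/4 = 83.25.

83.25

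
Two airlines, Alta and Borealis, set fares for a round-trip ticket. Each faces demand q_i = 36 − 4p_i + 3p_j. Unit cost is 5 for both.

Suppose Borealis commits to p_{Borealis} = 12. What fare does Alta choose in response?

11.5

Alta's profit: π = (p_{Alta} − 5)(36 − 4p_{Alta} + 3p_{Borealis}).
∂π/∂p_{Alta} = 56 − 8p_{Alta} + 3p_{Borealis} = 0 ⇒ p_{Alta} = 7 + 0.375p_{Borealis}.
At p_{Borealis} = 12: p_{Alta} = 7 + 0.375·12 = 11.5.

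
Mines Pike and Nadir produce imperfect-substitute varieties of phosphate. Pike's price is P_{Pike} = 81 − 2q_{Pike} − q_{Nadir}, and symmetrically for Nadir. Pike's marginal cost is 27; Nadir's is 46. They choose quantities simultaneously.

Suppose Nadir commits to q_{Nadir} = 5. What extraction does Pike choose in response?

Mine Pike's profit: π = q_{Pike}(81 − 2q_{Pike} − q_{Nadir}) − 27q_{Pike}.
∂π/∂q_{Pike} = 54 − 4q_{Pike} − q_{Nadir} = 0 ⇒ q_{Pike} = 13.5 − 0.25q_{Nadir}.
At q_{Nadir} = 5: q_{Pike} = 13.5 − 0.25·5 = 12.25.

12.25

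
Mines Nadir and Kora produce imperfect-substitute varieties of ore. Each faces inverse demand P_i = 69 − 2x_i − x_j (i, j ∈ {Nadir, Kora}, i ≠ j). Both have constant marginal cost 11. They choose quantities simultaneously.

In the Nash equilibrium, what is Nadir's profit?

269.12

Mine Nadir's profit: π = x_{Nadir}(69 − 2x_{Nadir} − x_{Kora}) − 11x_{Nadir}.
∂π/∂x_{Nadir} = 58 − 4x_{Nadir} − x_{Kora} = 0 ⇒ x_{Nadir} = 14.5 − 0.25x_{Kora}.
Setting x_{Nadir} = x_{Kora} in the reaction function: x_{Nadir} = 14.5 − 0.25x_{Nadir}, so x_{Nadir} = 14.5 / 1.25 = 11.6.
P_{Nadir} = 69 − 2·11.6 − 11.6 = 34.2.
Profit = (34.2 − 11)·11.6 = 269.12.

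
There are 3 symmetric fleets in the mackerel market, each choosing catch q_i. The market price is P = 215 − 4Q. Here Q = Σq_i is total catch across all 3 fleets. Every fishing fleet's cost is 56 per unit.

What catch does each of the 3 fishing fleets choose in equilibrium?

9.9375

A representative fishing fleet's profit is π_i = q_i(215 − 4Q) − 56q_i, with Q = q_i + Σ_{j≠i} q_j.
First-order condition: 159 − 8q_i − 4Σ_{j≠i} q_j = 0.
With identical fishing fleets, set every q_j = q: then 159 − 8q − 8q = 0, i.e. q = 159/16 = 9.9375.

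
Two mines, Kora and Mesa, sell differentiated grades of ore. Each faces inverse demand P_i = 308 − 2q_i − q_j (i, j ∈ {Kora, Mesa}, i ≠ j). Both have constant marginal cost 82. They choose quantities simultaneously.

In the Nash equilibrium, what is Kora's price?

Mine Kora's profit: π = q_{Kora}(308 − 2q_{Kora} − q_{Mesa}) − 82q_{Kora}.
∂π/∂q_{Kora} = 226 − 4q_{Kora} − q_{Mesa} = 0 ⇒ q_{Kora} = 56.5 − 0.25q_{Mesa}.
Setting q_{Kora} = q_{Mesa} in the reaction function: q_{Kora} = 56.5 − 0.25q_{Kora}, so q_{Kora} = 56.5 / 1.25 = 45.2.
P_{Kora} = 308 − 2·45.2 − 45.2 = 172.4.

172.4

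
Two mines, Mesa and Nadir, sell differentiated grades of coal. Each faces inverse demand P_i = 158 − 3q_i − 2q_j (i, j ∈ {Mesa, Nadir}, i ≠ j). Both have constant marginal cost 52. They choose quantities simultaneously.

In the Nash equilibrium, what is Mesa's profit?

Mine Mesa's profit: π = q_{Mesa}(158 − 3q_{Mesa} − 2q_{Nadir}) − 52q_{Mesa}.
∂π/∂q_{Mesa} = 106 − 6q_{Mesa} − 2q_{Nadir} = 0 ⇒ q_{Mesa} = 53/3 − (1/3)q_{Nadir}.
Setting q_{Mesa} = q_{Nadir} in the reaction function: q_{Mesa} = 53/3 − (1/3)q_{Mesa}, so q_{Mesa} = (53/3) / (4/3) = 13.25.
P_{Mesa} = 158 − 3·13.25 − 2·13.25 = 91.75.
Profit = (91.75 − 52)·13.25 = 526.6875.

526.6875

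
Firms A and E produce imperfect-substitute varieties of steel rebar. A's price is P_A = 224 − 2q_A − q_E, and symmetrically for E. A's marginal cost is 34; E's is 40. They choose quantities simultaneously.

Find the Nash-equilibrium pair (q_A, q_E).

Firm A's profit: π = q_A(224 − 2q_A − q_E) − 34q_A.
∂π/∂q_A = 190 − 4q_A − q_E = 0 ⇒ q_A = 47.5 − 0.25q_E.
Similarly q_E = 46 − 0.25q_A.
Solving the two reaction functions simultaneously: (1 − (−0.25)(−0.25))q_A = 47.5 − 0.25·46, so 0.9375q_A = 36 and q_A = 38.4.
Then q_E = 46 − 0.25·38.4 = 36.4.

38.4, 36.4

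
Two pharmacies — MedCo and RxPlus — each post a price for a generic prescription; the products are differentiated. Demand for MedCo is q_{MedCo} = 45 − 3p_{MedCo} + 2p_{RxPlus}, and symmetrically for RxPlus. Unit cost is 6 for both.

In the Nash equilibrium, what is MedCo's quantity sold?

29.25

MedCo's profit: π = (p_{MedCo} − 6)(45 − 3p_{MedCo} + 2p_{RxPlus}).
∂π/∂p_{MedCo} = 63 − 6p_{MedCo} + 2p_{RxPlus} = 0 ⇒ p_{MedCo} = 10.5 + (1/3)p_{RxPlus}.
The game is symmetric, so in equilibrium p_{RxPlus} = p_{MedCo}: the reaction function gives (2/3)p_{MedCo} = 10.5, hence p_{MedCo} = 15.75.
q_{MedCo} = 45 − 3·15.75 + 2·15.75 = 29.25.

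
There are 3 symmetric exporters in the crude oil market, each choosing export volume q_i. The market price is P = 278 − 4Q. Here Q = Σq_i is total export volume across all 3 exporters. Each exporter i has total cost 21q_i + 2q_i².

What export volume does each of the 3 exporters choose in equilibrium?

12.85

A representative exporter's profit is π_i = q_i(278 − 4Q) − 21q_i − 2q_i², with Q = q_i + Σ_{j≠i} q_j.
First-order condition: 257 − 12q_i − 4Σ_{j≠i} q_j = 0.
Imposing symmetry (q_j = q for all j) turns Σ_{j≠i} q_j into 2q, so 257 = 20q and q = 12.85.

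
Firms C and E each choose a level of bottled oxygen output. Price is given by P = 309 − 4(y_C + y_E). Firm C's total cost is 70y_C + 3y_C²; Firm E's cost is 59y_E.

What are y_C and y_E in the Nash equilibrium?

Firm C's profit: π = y_C(309 − 4(y_C + y_E)) − 70y_C − 3y_C².
∂π/∂y_C = 239 − 14y_C − 4y_E = 0, so y_C = 239/14 − (2/7)y_E.
For E: ∂π/∂y_E = 250 − 8y_E − 4y_C = 0 ⇒ y_E = 31.25 − 0.5y_C.
Plugging y_E into C's best response: y_C = 239/14 − (2/7)(31.25 − 0.5y_C) ⇒ (6/7)y_C = 57/7, so y_C = 9.5.
Then y_E = 31.25 − 0.5·9.5 = 26.5.

9.5, 26.5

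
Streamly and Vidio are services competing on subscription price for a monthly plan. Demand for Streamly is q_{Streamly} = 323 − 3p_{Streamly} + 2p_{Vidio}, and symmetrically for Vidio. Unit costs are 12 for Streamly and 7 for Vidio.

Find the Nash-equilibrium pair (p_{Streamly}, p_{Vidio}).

Streamly's profit: π = (p_{Streamly} − 12)(323 − 3p_{Streamly} + 2p_{Vidio}).
∂π/∂p_{Streamly} = 359 − 6p_{Streamly} + 2p_{Vidio} = 0 ⇒ p_{Streamly} = 359/6 + (1/3)p_{Vidio}.
Similarly p_{Vidio} = 172/3 + (1/3)p_{Streamly}.
Solving the two reaction functions simultaneously: (1 − (1/3)(1/3))p_{Streamly} = 359/6 + (1/3)·(172/3), so (8/9)p_{Streamly} = 1421/18 and p_{Streamly} = 88.8125.
Then p_{Vidio} = 172/3 + (1/3)·88.8125 = 86.9375.

88.8125, 86.9375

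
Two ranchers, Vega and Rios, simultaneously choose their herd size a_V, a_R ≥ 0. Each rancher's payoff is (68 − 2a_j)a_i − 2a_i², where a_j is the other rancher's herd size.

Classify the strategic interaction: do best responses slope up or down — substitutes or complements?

strategic substitutes

Vega's payoff is (68 − 2a_R)a_V − 2a_V².
∂π/∂a_V = 68 − 2a_R − 4a_V = 0, so a_V = 17 − 0.5a_R.
The best-response slope da_V/da_R = −0.5 < 0: the reaction function is downward-sloping, so the choices are strategic substitutes.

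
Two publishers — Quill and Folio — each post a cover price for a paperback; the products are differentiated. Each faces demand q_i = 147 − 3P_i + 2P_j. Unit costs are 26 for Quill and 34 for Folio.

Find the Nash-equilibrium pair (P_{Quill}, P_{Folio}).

Quill's profit: π = (P_{Quill} − 26)(147 − 3P_{Quill} + 2P_{Folio}).
∂π/∂P_{Quill} = 225 − 6P_{Quill} + 2P_{Folio} = 0 ⇒ P_{Quill} = 37.5 + (1/3)P_{Folio}.
Similarly P_{Folio} = 41.5 + (1/3)P_{Quill}.
Substituting the second reaction function into the first: P_{Quill} = 37.5 + (1/3)(41.5 + (1/3)P_{Quill}), which gives (8/9)P_{Quill} = 154/3 ⇒ P_{Quill} = 57.75.
Then P_{Folio} = 41.5 + (1/3)·57.75 = 60.75.

57.75, 60.75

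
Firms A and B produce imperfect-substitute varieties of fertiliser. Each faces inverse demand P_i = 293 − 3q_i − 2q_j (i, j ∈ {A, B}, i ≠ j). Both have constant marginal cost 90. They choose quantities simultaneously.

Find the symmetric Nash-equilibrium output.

Firm A's profit: π = q_A(293 − 3q_A − 2q_B) − 90q_A.
∂π/∂q_A = 203 − 6q_A − 2q_B = 0 ⇒ q_A = 203/6 − (1/3)q_B.
Setting q_A = q_B in the reaction function: q_A = 203/6 − (1/3)q_A, so q_A = (203/6) / (4/3) = 25.375.

25.375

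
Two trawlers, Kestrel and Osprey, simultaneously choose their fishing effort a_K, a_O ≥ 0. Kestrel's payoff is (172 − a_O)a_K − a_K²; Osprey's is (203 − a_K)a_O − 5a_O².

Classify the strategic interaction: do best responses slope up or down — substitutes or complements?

strategic substitutes

Expanding Kestrel's payoff: 172a_K − a_Oa_K − a_K².
∂π/∂a_K = 172 − a_O − 2a_K = 0, so a_K = 86 − 0.5a_O.
The best-response slope da_K/da_O = −0.5 < 0: the reaction function is downward-sloping, so the choices are strategic substitutes.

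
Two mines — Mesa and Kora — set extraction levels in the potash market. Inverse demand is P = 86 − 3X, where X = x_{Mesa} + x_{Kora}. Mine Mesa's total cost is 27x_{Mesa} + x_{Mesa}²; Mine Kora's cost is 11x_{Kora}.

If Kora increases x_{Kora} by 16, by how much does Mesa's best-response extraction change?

-6

Mine Mesa's profit: π = x_{Mesa}(86 − 3(x_{Mesa} + x_{Kora})) − 27x_{Mesa} − x_{Mesa}².
∂π/∂x_{Mesa} = 59 − 8x_{Mesa} − 3x_{Kora} = 0, so x_{Mesa} = 7.375 − 0.375x_{Kora}.
The reaction-function slope is −0.375, so a 16-unit rise in x_{Kora} moves x_{Mesa} by −0.375 × 16 = −6. Mesa's best response falls — the actions are strategic substitutes.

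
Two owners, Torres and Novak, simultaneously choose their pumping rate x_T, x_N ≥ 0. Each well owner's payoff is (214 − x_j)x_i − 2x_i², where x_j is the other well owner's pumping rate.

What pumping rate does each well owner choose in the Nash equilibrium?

42.8

Torres's payoff is (214 − x_N)x_T − 2x_T².
∂π/∂x_T = 214 − x_N − 4x_T = 0, so x_T = 53.5 − 0.25x_N.
By symmetry x_N = x_T; substituting into the reaction function, 1.25x_T = 53.5 and x_T = 42.8.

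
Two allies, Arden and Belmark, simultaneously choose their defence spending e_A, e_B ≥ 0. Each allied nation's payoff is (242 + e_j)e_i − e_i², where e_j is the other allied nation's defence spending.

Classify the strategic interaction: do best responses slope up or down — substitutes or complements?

Arden's payoff is (242 + e_B)e_A − e_A².
∂π/∂e_A = 242 + e_B − 2e_A = 0, so e_A = 121 + 0.5e_B.
The best-response slope de_A/de_B = 0.5 > 0: the reaction function is upward-sloping, so the choices are strategic complements.

strategic complements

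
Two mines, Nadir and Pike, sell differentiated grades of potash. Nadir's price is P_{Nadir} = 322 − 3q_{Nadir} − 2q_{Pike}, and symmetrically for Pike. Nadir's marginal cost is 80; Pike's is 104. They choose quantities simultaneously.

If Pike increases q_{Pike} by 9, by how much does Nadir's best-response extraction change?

-3

Mine Nadir's profit: π = q_{Nadir}(322 − 3q_{Nadir} − 2q_{Pike}) − 80q_{Nadir}.
∂π/∂q_{Nadir} = 242 − 6q_{Nadir} − 2q_{Pike} = 0 ⇒ q_{Nadir} = 121/3 − (1/3)q_{Pike}.
The reaction-function slope is −1/3, so a 9-unit rise in q_{Pike} moves q_{Nadir} by −1/3 × 9 = −3. Nadir's best response falls — the actions are strategic substitutes.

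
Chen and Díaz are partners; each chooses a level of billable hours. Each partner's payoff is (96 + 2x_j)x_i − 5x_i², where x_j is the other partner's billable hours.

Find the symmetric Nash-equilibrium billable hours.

12

Chen's payoff is (96 + 2x_D)x_C − 5x_C².
∂π/∂x_C = 96 + 2x_D − 10x_C = 0, so x_C = 9.6 + 0.2x_D.
Setting x_C = x_D in the reaction function: x_C = 9.6 + 0.2x_C, so x_C = 9.6 / 0.8 = 12.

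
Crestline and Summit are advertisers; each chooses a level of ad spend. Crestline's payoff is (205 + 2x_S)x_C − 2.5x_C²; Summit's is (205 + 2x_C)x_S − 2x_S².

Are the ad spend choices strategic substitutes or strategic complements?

Expanding Crestline's payoff: 205x_C + 2x_Sx_C − 2.5x_C².
∂π/∂x_C = 205 + 2x_S − 5x_C = 0, so x_C = 41 + 0.4x_S.
The best-response slope dx_C/dx_S = 0.4 > 0: the reaction function is upward-sloping, so the choices are strategic complements.

strategic complements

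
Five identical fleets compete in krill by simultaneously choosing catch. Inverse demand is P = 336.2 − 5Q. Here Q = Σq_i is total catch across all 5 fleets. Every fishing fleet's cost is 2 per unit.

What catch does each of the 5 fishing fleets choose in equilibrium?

A representative fishing fleet's profit is π_i = q_i(336.2 − 5Q) − 2q_i, with Q = q_i + Σ_{j≠i} q_j.
First-order condition: 334.2 − 10q_i − 5Σ_{j≠i} q_j = 0.
With identical fishing fleets, set every q_j = q: then 334.2 − 10q − 20q = 0, i.e. q = 334.2/30 = 11.14.

11.14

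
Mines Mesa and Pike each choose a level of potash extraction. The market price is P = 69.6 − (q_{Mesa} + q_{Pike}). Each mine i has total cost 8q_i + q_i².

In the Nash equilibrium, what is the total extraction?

Mine Mesa's profit: π = q_{Mesa}(69.6 − (q_{Mesa} + q_{Pike})) − 8q_{Mesa} − q_{Mesa}².
∂π/∂q_{Mesa} = 61.6 − 4q_{Mesa} − q_{Pike} = 0, so q_{Mesa} = 15.4 − 0.25q_{Pike}.
The game is symmetric, so in equilibrium q_{Pike} = q_{Mesa}: the reaction function gives 1.25q_{Mesa} = 15.4, hence q_{Mesa} = 12.32.
Total extraction: 12.32 + 12.32 = 24.64.

24.64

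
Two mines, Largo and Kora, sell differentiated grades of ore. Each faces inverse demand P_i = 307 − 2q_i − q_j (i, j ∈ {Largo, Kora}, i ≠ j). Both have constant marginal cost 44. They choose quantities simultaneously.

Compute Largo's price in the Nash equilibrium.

149.2

Mine Largo's profit: π = q_{Largo}(307 − 2q_{Largo} − q_{Kora}) − 44q_{Largo}.
∂π/∂q_{Largo} = 263 − 4q_{Largo} − q_{Kora} = 0 ⇒ q_{Largo} = 65.75 − 0.25q_{Kora}.
Setting q_{Largo} = q_{Kora} in the reaction function: q_{Largo} = 65.75 − 0.25q_{Largo}, so q_{Largo} = 65.75 / 1.25 = 52.6.
P_{Largo} = 307 − 2·52.6 − 52.6 = 149.2.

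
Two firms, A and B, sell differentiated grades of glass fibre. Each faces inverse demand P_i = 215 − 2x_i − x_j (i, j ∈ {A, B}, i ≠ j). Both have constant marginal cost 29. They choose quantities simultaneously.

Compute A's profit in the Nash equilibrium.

Firm A's profit: π = x_A(215 − 2x_A − x_B) − 29x_A.
∂π/∂x_A = 186 − 4x_A − x_B = 0 ⇒ x_A = 46.5 − 0.25x_B.
The game is symmetric, so in equilibrium x_B = x_A: the reaction function gives 1.25x_A = 46.5, hence x_A = 37.2.
P_A = 215 − 2·37.2 − 37.2 = 103.4.
Profit = (103.4 − 29)·37.2 = 2767.68.

2767.68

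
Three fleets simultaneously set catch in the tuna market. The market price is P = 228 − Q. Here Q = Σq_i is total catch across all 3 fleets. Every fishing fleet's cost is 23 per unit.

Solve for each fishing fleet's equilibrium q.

A representative fishing fleet's profit is π_i = q_i(228 − Q) − 23q_i, with Q = q_i + Σ_{j≠i} q_j.
First-order condition: 205 − 2q_i − Σ_{j≠i} q_j = 0.
In a symmetric equilibrium every fishing fleet chooses the same q, so Σ_{j≠i} q_j = 2q. The condition becomes 205 − 4q = 0, giving q = 205/4 = 51.25.

51.25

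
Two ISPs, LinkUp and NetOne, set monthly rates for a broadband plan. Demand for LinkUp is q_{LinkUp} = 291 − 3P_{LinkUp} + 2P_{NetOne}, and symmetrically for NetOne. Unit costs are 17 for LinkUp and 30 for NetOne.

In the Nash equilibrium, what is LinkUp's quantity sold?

212.8125

LinkUp's profit: π = (P_{LinkUp} − 17)(291 − 3P_{LinkUp} + 2P_{NetOne}).
∂π/∂P_{LinkUp} = 342 − 6P_{LinkUp} + 2P_{NetOne} = 0 ⇒ P_{LinkUp} = 57 + (1/3)P_{NetOne}.
Similarly P_{NetOne} = 63.5 + (1/3)P_{LinkUp}.
Plugging P_{NetOne} into LinkUp's best response: P_{LinkUp} = 57 + (1/3)(63.5 + (1/3)P_{LinkUp}) ⇒ (8/9)P_{LinkUp} = 469/6, so P_{LinkUp} = 87.9375.
Then P_{NetOne} = 63.5 + (1/3)·87.9375 = 92.8125.
q_{LinkUp} = 291 − 3·87.9375 + 2·92.8125 = 212.8125.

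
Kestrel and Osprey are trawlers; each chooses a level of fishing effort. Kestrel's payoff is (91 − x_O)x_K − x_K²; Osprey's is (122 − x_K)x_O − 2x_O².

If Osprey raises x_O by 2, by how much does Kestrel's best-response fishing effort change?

Expanding Kestrel's payoff: 91x_K − x_Ox_K − x_K².
∂π/∂x_K = 91 − x_O − 2x_K = 0, so x_K = 45.5 − 0.5x_O.
The reaction-function slope is −0.5, so a 2-unit rise in x_O moves x_K by −0.5 × 2 = −1. Kestrel's best response falls — the actions are strategic substitutes.

-1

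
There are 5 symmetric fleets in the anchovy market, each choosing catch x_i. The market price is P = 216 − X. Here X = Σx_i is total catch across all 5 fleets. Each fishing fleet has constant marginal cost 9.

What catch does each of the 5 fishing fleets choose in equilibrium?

A representative fishing fleet's profit is π_i = x_i(216 − X) − 9x_i, with X = x_i + Σ_{j≠i} x_j.
First-order condition: 207 − 2x_i − Σ_{j≠i} x_j = 0.
Imposing symmetry (x_j = x for all j) turns Σ_{j≠i} x_j into 4x, so 207 = 6x and x = 34.5.

34.5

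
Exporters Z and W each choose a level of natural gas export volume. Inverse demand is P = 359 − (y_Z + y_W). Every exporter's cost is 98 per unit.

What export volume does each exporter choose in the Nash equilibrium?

87

Exporter Z's profit: π = y_Z(359 − (y_Z + y_W)) − 98y_Z.
∂π/∂y_Z = 261 − 2y_Z − y_W = 0, so y_Z = 130.5 − 0.5y_W.
Setting y_Z = y_W in the reaction function: y_Z = 130.5 − 0.5y_Z, so y_Z = 130.5 / 1.5 = 87.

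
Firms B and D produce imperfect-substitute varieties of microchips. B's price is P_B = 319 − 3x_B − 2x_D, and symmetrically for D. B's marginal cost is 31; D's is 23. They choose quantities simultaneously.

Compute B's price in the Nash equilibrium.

137.5

Firm B's profit: π = x_B(319 − 3x_B − 2x_D) − 31x_B.
∂π/∂x_B = 288 − 6x_B − 2x_D = 0 ⇒ x_B = 48 − (1/3)x_D.
Similarly x_D = 148/3 − (1/3)x_B.
Plugging x_D into B's best response: x_B = 48 − (1/3)(148/3 − (1/3)x_B) ⇒ (8/9)x_B = 284/9, so x_B = 35.5.
Then x_D = 148/3 − (1/3)·35.5 = 37.5.
P_B = 319 − 3·35.5 − 2·37.5 = 137.5.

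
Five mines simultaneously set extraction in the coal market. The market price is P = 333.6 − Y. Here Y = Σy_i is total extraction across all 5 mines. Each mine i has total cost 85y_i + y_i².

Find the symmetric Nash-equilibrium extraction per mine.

31.075

A representative mine's profit is π_i = y_i(333.6 − Y) − 85y_i − y_i², with Y = y_i + Σ_{j≠i} y_j.
First-order condition: 248.6 − 4y_i − Σ_{j≠i} y_j = 0.
Imposing symmetry (y_j = y for all j) turns Σ_{j≠i} y_j into 4y, so 248.6 = 8y and y = 31.075.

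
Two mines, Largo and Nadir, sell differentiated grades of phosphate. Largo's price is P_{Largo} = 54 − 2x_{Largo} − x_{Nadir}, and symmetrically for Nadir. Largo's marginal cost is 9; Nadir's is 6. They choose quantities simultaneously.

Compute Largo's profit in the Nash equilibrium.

154.88

Mine Largo's profit: π = x_{Largo}(54 − 2x_{Largo} − x_{Nadir}) − 9x_{Largo}.
∂π/∂x_{Largo} = 45 − 4x_{Largo} − x_{Nadir} = 0 ⇒ x_{Largo} = 11.25 − 0.25x_{Nadir}.
Similarly x_{Nadir} = 12 − 0.25x_{Largo}.
Solving the two reaction functions simultaneously: (1 − (−0.25)(−0.25))x_{Largo} = 11.25 − 0.25·12, so 0.9375x_{Largo} = 8.25 and x_{Largo} = 8.8.
Then x_{Nadir} = 12 − 0.25·8.8 = 9.8.
P_{Largo} = 54 − 2·8.8 − 9.8 = 26.6.
Profit = (26.6 − 9)·8.8 = 154.88.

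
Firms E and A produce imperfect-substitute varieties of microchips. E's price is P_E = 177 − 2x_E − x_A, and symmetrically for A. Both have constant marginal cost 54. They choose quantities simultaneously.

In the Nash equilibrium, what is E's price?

103.2

Firm E's profit: π = x_E(177 − 2x_E − x_A) − 54x_E.
∂π/∂x_E = 123 − 4x_E − x_A = 0 ⇒ x_E = 30.75 − 0.25x_A.
By symmetry x_A = x_E; substituting into the reaction function, 1.25x_E = 30.75 and x_E = 24.6.
P_E = 177 − 2·24.6 − 24.6 = 103.2.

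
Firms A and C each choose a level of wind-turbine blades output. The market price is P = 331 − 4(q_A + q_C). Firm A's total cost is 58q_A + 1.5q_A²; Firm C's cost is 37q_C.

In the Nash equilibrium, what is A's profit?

1078

Firm A's profit: π = q_A(331 − 4(q_A + q_C)) − 58q_A − 1.5q_A².
∂π/∂q_A = 273 − 11q_A − 4q_C = 0, so q_A = 273/11 − (4/11)q_C.
For C: ∂π/∂q_C = 294 − 8q_C − 4q_A = 0 ⇒ q_C = 36.75 − 0.5q_A.
Substituting the second reaction function into the first: q_A = 273/11 − (4/11)(36.75 − 0.5q_A), which gives (9/11)q_A = 126/11 ⇒ q_A = 14.
Then q_C = 36.75 − 0.5·14 = 29.75.
Price P = 331 − 4·43.75 = 156.
A's profit: (156 − 58)·14 − 1.5(14)² = 1078.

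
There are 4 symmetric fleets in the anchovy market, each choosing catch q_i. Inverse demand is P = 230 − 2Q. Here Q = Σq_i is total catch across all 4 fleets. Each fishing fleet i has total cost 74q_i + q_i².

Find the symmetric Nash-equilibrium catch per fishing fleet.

13

A representative fishing fleet's profit is π_i = q_i(230 − 2Q) − 74q_i − q_i², with Q = q_i + Σ_{j≠i} q_j.
First-order condition: 156 − 6q_i − 2Σ_{j≠i} q_j = 0.
In a symmetric equilibrium every fishing fleet chooses the same q, so Σ_{j≠i} q_j = 3q. The condition becomes 156 − 12q = 0, giving q = 156/12 = 13.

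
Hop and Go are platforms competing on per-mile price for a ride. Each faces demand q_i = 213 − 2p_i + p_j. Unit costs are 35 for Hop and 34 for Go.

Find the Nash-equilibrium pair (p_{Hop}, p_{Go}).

Hop's profit: π = (p_{Hop} − 35)(213 − 2p_{Hop} + p_{Go}).
∂π/∂p_{Hop} = 283 − 4p_{Hop} + p_{Go} = 0 ⇒ p_{Hop} = 70.75 + 0.25p_{Go}.
Similarly p_{Go} = 70.25 + 0.25p_{Hop}.
Plugging p_{Go} into Hop's best response: p_{Hop} = 70.75 + 0.25(70.25 + 0.25p_{Hop}) ⇒ 0.9375p_{Hop} = 88.3125, so p_{Hop} = 94.2.
Then p_{Go} = 70.25 + 0.25·94.2 = 93.8.

94.2, 93.8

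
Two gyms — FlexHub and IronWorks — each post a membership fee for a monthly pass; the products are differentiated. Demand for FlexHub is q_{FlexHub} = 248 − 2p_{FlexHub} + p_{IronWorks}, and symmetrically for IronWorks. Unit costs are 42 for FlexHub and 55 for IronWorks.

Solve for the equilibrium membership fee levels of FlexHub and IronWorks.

FlexHub's profit: π = (p_{FlexHub} − 42)(248 − 2p_{FlexHub} + p_{IronWorks}).
∂π/∂p_{FlexHub} = 332 − 4p_{FlexHub} + p_{IronWorks} = 0 ⇒ p_{FlexHub} = 83 + 0.25p_{IronWorks}.
Similarly p_{IronWorks} = 89.5 + 0.25p_{FlexHub}.
Plugging p_{IronWorks} into FlexHub's best response: p_{FlexHub} = 83 + 0.25(89.5 + 0.25p_{FlexHub}) ⇒ 0.9375p_{FlexHub} = 105.375, so p_{FlexHub} = 112.4.
Then p_{IronWorks} = 89.5 + 0.25·112.4 = 117.6.

112.4, 117.6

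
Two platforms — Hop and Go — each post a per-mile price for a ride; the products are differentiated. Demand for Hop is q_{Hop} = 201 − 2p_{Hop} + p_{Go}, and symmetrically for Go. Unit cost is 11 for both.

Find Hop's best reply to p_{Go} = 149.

Hop's profit: π = (p_{Hop} − 11)(201 − 2p_{Hop} + p_{Go}).
∂π/∂p_{Hop} = 223 − 4p_{Hop} + p_{Go} = 0 ⇒ p_{Hop} = 55.75 + 0.25p_{Go}.
At p_{Go} = 149: p_{Hop} = 55.75 + 0.25·149 = 93.

93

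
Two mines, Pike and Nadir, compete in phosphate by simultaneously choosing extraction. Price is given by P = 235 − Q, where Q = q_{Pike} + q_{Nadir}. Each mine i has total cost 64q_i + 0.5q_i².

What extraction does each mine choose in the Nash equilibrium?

42.75

Mine Pike's profit: π = q_{Pike}(235 − (q_{Pike} + q_{Nadir})) − 64q_{Pike} − 0.5q_{Pike}².
∂π/∂q_{Pike} = 171 − 3q_{Pike} − q_{Nadir} = 0, so q_{Pike} = 57 − (1/3)q_{Nadir}.
Setting q_{Pike} = q_{Nadir} in the reaction function: q_{Pike} = 57 − (1/3)q_{Pike}, so q_{Pike} = 57 / (4/3) = 42.75.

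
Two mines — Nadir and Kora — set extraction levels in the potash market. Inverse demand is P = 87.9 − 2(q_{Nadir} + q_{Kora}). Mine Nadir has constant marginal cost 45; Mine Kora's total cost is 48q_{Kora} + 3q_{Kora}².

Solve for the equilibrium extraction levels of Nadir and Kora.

Mine Nadir's profit: π = q_{Nadir}(87.9 − 2(q_{Nadir} + q_{Kora})) − 45q_{Nadir}.
∂π/∂q_{Nadir} = 42.9 − 4q_{Nadir} − 2q_{Kora} = 0, so q_{Nadir} = 10.725 − 0.5q_{Kora}.
For Kora: ∂π/∂q_{Kora} = 39.9 − 10q_{Kora} − 2q_{Nadir} = 0 ⇒ q_{Kora} = 3.99 − 0.2q_{Nadir}.
Plugging q_{Kora} into Nadir's best response: q_{Nadir} = 10.725 − 0.5(3.99 − 0.2q_{Nadir}) ⇒ 0.9q_{Nadir} = 8.73, so q_{Nadir} = 9.7.
Then q_{Kora} = 3.99 − 0.2·9.7 = 2.05.

9.7, 2.05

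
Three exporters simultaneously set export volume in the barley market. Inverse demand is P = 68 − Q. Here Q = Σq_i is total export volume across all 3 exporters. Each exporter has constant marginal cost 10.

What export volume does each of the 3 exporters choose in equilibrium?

14.5

A representative exporter's profit is π_i = q_i(68 − Q) − 10q_i, with Q = q_i + Σ_{j≠i} q_j.
First-order condition: 58 − 2q_i − Σ_{j≠i} q_j = 0.
In a symmetric equilibrium every exporter chooses the same q, so Σ_{j≠i} q_j = 2q. The condition becomes 58 − 4q = 0, giving q = 58/4 = 14.5.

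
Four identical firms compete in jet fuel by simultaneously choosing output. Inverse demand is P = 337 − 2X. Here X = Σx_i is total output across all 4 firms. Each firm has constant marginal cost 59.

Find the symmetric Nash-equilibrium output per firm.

A representative firm's profit is π_i = x_i(337 − 2X) − 59x_i, with X = x_i + Σ_{j≠i} x_j.
First-order condition: 278 − 4x_i − 2Σ_{j≠i} x_j = 0.
Imposing symmetry (x_j = x for all j) turns Σ_{j≠i} x_j into 3x, so 278 = 10x and x = 27.8.

27.8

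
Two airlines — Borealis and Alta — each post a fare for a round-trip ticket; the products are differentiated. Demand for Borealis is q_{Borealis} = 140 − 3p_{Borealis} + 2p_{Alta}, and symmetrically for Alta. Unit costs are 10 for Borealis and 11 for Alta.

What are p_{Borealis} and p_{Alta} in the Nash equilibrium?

42.6875, 43.0625

Borealis's profit: π = (p_{Borealis} − 10)(140 − 3p_{Borealis} + 2p_{Alta}).
∂π/∂p_{Borealis} = 170 − 6p_{Borealis} + 2p_{Alta} = 0 ⇒ p_{Borealis} = 85/3 + (1/3)p_{Alta}.
Similarly p_{Alta} = 173/6 + (1/3)p_{Borealis}.
Substituting the second reaction function into the first: p_{Borealis} = 85/3 + (1/3)(173/6 + (1/3)p_{Borealis}), which gives (8/9)p_{Borealis} = 683/18 ⇒ p_{Borealis} = 42.6875.
Then p_{Alta} = 173/6 + (1/3)·42.6875 = 43.0625.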